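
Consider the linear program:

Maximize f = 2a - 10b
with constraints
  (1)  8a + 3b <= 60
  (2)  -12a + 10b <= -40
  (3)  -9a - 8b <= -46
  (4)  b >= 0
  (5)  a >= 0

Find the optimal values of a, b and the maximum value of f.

Corner points and f = 2a - 10b:
  (180/29, 100/29) → f = -640/29
  (15/2, 0) → f = 15
  (130/31, 32/31) → f = -60/31
  (46/9, 0) → f = 92/9

a = 15/2, b = 0, maximum f = 15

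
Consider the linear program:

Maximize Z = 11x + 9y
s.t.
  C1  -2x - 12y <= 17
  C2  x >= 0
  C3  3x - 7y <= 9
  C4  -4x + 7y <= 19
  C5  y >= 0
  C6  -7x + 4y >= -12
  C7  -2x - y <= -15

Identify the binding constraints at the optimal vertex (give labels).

Vertices and Z = 11x + 9y:
  (160/33, 181/33) → Z = 3389/33
  (43/9, 49/9) → Z = 914/9
  (24/5, 27/5) → Z = 507/5

The maximum is at (160/33, 181/33). Substituting into each constraint, equality holds for C4 and C6; the remaining constraints have slack.

C4 and C6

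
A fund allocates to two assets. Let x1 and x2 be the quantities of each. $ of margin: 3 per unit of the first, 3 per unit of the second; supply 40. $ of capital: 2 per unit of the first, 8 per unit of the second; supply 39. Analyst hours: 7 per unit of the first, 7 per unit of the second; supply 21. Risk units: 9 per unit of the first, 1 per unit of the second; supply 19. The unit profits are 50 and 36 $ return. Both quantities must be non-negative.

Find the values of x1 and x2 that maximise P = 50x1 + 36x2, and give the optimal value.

Extreme points and P = 50x1 + 36x2:
  (0, 0) → P = 0
  (0, 3) → P = 108
  (19/9, 0) → P = 950/9
  (2, 1) → P = 136

x1 = 2, x2 = 1, maximum P = 136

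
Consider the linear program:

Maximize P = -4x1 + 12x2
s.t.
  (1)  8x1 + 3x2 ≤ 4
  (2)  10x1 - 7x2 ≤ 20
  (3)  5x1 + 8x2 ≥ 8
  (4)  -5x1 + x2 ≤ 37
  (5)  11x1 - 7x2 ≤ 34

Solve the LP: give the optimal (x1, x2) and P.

Extreme points and P = -4x1 + 12x2:
  (8/49, 44/49) → P = 496/49
  (-107/23, 316/23) → P = 4220/23
  (-32/5, 5) → P = 428/5

At the optimal vertex, 8x1 + 3x2 = 4 and -5x1 + x2 = 37.
Solving simultaneously gives x1 = -107/23, x2 = 316/23.

x1 = -107/23, x2 = 316/23, maximum P = 4220/23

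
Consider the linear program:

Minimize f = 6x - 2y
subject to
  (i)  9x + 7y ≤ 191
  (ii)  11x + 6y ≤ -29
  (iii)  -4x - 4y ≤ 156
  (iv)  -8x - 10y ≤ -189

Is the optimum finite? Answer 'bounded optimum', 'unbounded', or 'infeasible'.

From the feasible point (-1349/23, 2362/23), moving in the direction (-4, 4) keeps every constraint satisfied while f decreases without bound.

unbounded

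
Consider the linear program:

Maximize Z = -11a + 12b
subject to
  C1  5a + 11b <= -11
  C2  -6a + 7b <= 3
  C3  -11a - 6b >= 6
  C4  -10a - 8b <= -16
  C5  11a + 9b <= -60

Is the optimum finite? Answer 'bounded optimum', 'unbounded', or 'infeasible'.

The boundaries -6a + 7b = 3 and 11a + 9b = -60 meet at (-447/131, -327/131), but that point violates -10a - 8b ≤ -16. Every candidate vertex is excluded by some other constraint, so the feasible region is empty.

infeasible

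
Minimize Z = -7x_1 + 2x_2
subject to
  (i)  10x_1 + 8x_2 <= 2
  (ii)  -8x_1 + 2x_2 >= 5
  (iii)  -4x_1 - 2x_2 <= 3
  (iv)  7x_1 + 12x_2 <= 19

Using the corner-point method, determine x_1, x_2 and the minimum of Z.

x_1 = -2/3, x_2 = -1/6, minimum Z = 13/3

Vertices and Z = -7x_1 + 2x_2:
  (-3/7, 11/14) → Z = 32/7
  (-2, 11/4) → Z = 39/2
  (-2/3, -1/6) → Z = 13/3
  (-37/17, 97/34) → Z = 356/17

The optimum lies where -8x_1 + 2x_2 = 5 and -4x_1 - 2x_2 = 3.
Solving simultaneously gives x_1 = -2/3, x_2 = -1/6.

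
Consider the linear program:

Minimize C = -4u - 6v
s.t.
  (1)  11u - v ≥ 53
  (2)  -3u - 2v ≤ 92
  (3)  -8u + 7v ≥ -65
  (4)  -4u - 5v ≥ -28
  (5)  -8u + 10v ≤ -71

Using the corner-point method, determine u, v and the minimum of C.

Corner points and C = -4u - 6v:
  (102/23, -97/23) → C = 174/23
  (9/2, -7/2) → C = 3
  (51/8, -2) → C = -27/2

The optimum lies where -8u + 7v = -65 and -8u + 10v = -71.
Solving simultaneously gives u = 51/8, v = -2.

u = 51/8, v = -2, minimum C = -27/2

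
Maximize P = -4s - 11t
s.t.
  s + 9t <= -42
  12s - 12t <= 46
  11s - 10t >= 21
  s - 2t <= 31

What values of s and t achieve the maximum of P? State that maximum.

s = -52/3, t = -127/6, maximum P = 1813/6

At the optimal vertex, 12s - 12t = 46 and 11s - 10t = 21.
Solving simultaneously gives s = -52/3, t = -127/6.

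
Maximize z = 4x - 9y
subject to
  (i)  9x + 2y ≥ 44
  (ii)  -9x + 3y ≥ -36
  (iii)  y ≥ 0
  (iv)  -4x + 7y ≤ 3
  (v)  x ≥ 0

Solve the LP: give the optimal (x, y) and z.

Extreme points and z = 4x - 9y:
  (68/15, 8/5) → z = 56/15
  (302/71, 203/71) → z = -619/71
  (87/17, 57/17) → z = -165/17

The binding constraints are 9x + 2y = 44 and -9x + 3y = -36.
Solving simultaneously gives x = 68/15, y = 8/5.

x = 68/15, y = 8/5, maximum z = 56/15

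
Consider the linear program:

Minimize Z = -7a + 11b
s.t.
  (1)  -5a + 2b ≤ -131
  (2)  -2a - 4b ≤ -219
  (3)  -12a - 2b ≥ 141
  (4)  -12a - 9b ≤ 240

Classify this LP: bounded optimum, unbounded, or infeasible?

The boundaries -5a + 2b = -131 and -2a - 4b = -219 meet at (481/12, 833/24), but that point violates -12a - 2b ≥ 141. Every candidate vertex is excluded by some other constraint, so the feasible region is empty.

infeasible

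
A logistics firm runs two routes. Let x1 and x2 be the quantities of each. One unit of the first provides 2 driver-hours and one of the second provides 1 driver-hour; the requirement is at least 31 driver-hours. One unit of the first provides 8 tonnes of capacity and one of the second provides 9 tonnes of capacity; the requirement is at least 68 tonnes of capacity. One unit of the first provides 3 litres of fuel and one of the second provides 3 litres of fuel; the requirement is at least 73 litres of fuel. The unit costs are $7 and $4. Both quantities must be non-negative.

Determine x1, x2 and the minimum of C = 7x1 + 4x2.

Corner points and C = 7x1 + 4x2:
  (0, 31) → C = 124
  (73/3, 0) → C = 511/3
  (20/3, 53/3) → C = 352/3
The feasible region is unbounded (it extends along (0, 1), (1, 0)), but C strictly increases along every unbounded feasible direction, so there is no improving ray and the minimum is attained at a vertex.

The optimum lies where 2x1 + x2 = 31 and 3x1 + 3x2 = 73.
Solving simultaneously gives x1 = 20/3, x2 = 53/3.

x1 = 20/3, x2 = 53/3, minimum C = 352/3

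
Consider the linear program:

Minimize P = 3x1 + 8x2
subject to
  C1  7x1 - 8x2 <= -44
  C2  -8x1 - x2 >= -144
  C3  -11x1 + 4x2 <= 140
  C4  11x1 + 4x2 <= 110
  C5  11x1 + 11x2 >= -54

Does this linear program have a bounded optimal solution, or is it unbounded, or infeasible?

Vertices and P = 3x1 + 8x2:
  (176/29, 627/58) → P = 3036/29
  (-916/165, 106/165) → P = -380/33
  (-15/11, 125/4) → P = 2705/11
  (-1756/165, 86/15) → P = 460/33
The feasible region has finitely many vertices and no improving ray; the minimum is -380/33 at (-916/165, 106/165).

bounded optimum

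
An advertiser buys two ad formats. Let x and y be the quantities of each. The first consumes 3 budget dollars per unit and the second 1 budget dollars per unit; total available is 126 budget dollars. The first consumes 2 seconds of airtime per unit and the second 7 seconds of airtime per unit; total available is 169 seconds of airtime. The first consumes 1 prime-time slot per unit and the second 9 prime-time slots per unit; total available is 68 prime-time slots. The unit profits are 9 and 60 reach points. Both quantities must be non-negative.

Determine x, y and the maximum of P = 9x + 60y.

x = 41, y = 3, maximum P = 549

Extreme points and P = 9x + 60y:
  (0, 0) → P = 0
  (0, 68/9) → P = 1360/3
  (42, 0) → P = 378
  (41, 3) → P = 549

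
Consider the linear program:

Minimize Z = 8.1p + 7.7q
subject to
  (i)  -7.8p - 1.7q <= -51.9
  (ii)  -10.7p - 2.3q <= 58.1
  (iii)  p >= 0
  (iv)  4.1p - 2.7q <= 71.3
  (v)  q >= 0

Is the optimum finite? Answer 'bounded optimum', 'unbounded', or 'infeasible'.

Vertices and Z = 8.1p + 7.7q:
  (0, 519/17) → Z = 39963/170
  (173/26, 0) → Z = 14013/260
  (713/41, 0) → Z = 57753/410
The feasible region has finitely many vertices and no improving ray; the minimum is 14013/260 at (173/26, 0).

bounded optimum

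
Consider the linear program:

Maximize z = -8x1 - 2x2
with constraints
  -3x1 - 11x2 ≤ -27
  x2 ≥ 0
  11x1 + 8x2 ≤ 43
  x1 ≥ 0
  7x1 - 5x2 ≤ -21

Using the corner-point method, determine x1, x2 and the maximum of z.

Feasible corners and z = -8x1 - 2x2:
  (0, 43/8) → z = -43/4
  (47/111, 532/111) → z = -480/37
  (0, 21/5) → z = -42/5

x1 = 0, x2 = 21/5, maximum z = -42/5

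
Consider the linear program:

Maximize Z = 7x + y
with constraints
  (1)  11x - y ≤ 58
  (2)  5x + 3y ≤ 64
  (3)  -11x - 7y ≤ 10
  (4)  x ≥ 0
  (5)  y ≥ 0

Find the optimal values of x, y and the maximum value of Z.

Vertices and Z = 7x + y:
  (119/19, 207/19) → Z = 1040/19
  (58/11, 0) → Z = 406/11
  (0, 64/3) → Z = 64/3
  (0, 0) → Z = 0

x = 119/19, y = 207/19, maximum Z = 1040/19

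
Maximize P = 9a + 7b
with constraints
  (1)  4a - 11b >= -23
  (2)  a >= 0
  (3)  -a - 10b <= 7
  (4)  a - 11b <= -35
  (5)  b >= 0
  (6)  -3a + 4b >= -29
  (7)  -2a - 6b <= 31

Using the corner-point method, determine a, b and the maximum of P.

a = 411/17, b = 185/17, maximum P = 4994/17

The binding constraints are 4a - 11b = -23 and -3a + 4b = -29.
Solving simultaneously gives a = 411/17, b = 185/17.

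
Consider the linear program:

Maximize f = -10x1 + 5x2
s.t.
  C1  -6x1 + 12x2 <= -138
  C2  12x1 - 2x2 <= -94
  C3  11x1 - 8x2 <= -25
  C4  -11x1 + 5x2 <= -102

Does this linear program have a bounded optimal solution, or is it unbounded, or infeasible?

infeasible

The boundaries -6x1 + 12x2 = -138 and 11x1 - 8x2 = -25 meet at (-117/7, -139/7), but that point violates -11x1 + 5x2 ≤ -102. Every candidate vertex is excluded by some other constraint, so the feasible region is empty.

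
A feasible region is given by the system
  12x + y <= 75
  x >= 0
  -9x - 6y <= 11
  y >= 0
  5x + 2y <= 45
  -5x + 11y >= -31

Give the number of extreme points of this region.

Of the 15 pairwise boundary intersections, those satisfying every inequality are:
  (105/19, 165/19)
  (856/137, 3/137)
  (0, 0)
  (0, 45/2)
  (31/5, 0)

5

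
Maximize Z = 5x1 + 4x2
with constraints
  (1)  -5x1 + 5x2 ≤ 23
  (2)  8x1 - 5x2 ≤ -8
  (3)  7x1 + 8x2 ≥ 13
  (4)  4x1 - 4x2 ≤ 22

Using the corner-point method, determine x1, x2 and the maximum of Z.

Vertices and Z = 5x1 + 4x2:
  (5, 48/5) → Z = 317/5
  (-119/75, 226/75) → Z = 103/25
  (1/99, 160/99) → Z = 215/33

x1 = 5, x2 = 48/5, maximum Z = 317/5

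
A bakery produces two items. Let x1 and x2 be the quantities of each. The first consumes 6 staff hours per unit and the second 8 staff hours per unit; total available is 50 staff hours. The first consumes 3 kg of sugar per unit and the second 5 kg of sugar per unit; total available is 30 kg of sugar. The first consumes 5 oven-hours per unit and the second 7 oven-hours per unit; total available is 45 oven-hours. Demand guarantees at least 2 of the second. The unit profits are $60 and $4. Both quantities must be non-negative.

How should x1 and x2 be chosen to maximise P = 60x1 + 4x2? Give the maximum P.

Feasible corners and P = 60x1 + 4x2:
  (0, 6) → P = 24
  (0, 2) → P = 8
  (5/3, 5) → P = 120
  (17/3, 2) → P = 348

The binding constraints are 6x1 + 8x2 = 50 and x2 = 2.
Solving simultaneously gives x1 = 17/3, x2 = 2.

x1 = 17/3, x2 = 2, maximum P = 348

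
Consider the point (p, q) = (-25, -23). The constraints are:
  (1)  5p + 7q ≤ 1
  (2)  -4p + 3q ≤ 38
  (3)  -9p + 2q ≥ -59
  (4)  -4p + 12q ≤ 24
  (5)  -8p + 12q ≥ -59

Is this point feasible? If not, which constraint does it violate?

Constraint (5): -8p + 12q = -76, which is not ≥ -59. All other constraints are satisfied.

not feasible — violates (5)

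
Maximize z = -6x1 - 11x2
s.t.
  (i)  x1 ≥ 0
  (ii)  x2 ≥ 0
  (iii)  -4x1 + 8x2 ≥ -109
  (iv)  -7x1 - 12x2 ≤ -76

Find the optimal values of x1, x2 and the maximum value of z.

x1 = 76/7, x2 = 0, maximum z = -456/7

Feasible corners and z = -6x1 - 11x2:
  (0, 19/3) → z = -209/3
  (109/4, 0) → z = -327/2
  (76/7, 0) → z = -456/7
The feasible region is unbounded (it extends along (0, 1), (2, 1)), but z strictly decreases along every unbounded feasible direction, so there is no improving ray and the maximum is attained at a vertex.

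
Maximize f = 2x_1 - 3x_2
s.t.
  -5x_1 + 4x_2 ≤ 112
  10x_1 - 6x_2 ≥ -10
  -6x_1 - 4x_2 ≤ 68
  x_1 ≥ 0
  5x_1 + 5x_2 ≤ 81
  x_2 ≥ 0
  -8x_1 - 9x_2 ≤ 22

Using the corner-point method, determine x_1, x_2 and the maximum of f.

Extreme points and f = 2x_1 - 3x_2:
  (0, 5/3) → f = -5
  (109/20, 43/4) → f = -427/20
  (0, 0) → f = 0
  (81/5, 0) → f = 162/5

The optimum lies where 5x_1 + 5x_2 = 81 and x_2 = 0.
Solving simultaneously gives x_1 = 81/5, x_2 = 0.

x_1 = 81/5, x_2 = 0, maximum f = 162/5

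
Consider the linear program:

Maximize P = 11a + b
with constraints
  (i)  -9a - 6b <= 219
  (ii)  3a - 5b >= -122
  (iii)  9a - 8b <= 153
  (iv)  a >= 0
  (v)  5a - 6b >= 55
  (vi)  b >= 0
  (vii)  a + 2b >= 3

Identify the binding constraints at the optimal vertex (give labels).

Vertices and P = 11a + b:
  (239/7, 135/7) → P = 2764/7
  (17, 0) → P = 187
  (11, 0) → P = 121

The maximum is at (239/7, 135/7). Substituting into each constraint, equality holds for (iii) and (v); the remaining constraints have slack.

(iii) and (v)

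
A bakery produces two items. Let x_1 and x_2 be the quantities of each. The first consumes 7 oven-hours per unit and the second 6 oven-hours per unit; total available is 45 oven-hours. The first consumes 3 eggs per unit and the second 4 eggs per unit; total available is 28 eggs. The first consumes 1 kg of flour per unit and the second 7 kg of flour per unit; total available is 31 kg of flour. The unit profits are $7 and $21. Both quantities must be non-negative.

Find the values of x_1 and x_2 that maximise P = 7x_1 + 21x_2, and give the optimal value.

x_1 = 3, x_2 = 4, maximum P = 105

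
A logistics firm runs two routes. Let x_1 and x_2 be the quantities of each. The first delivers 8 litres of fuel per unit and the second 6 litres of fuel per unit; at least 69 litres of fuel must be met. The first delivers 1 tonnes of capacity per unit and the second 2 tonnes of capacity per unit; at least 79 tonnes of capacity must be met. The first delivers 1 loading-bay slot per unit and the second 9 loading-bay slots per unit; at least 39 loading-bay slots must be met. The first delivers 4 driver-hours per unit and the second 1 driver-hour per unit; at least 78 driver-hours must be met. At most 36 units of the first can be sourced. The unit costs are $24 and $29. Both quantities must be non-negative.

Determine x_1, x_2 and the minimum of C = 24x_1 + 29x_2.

Feasible corners and C = 24x_1 + 29x_2:
  (0, 78) → C = 2262
  (11, 34) → C = 1250
  (36, 43/2) → C = 2975/2
The feasible region is unbounded (it extends along (0, 1)), but C strictly increases along every unbounded feasible direction, so there is no improving ray and the minimum is attained at a vertex.

x_1 = 11, x_2 = 34, minimum C = 1250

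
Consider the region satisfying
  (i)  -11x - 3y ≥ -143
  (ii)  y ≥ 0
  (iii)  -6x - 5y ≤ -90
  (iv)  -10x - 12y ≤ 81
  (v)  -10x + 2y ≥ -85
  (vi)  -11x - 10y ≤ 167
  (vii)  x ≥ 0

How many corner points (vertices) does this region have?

Pairwise boundary intersections that survive every other constraint:
  (541/52, 495/52)
  (0, 143/3)
  (605/62, 195/31)
  (0, 18)

4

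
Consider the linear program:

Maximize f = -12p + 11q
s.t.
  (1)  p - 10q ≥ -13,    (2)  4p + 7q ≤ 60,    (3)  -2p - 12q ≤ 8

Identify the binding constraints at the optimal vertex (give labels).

(1) and (3)

Extreme points and f = -12p + 11q:
  (509/47, 112/47) → f = -4876/47
  (-59/8, 9/16) → f = 1515/16
  (388/17, -76/17) → f = -5492/17

The maximum is at (-59/8, 9/16). Substituting into each constraint, equality holds for (1) and (3); the remaining constraints have slack.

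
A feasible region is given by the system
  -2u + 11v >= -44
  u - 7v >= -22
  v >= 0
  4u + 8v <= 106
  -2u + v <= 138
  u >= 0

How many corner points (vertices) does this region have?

5

Pairwise boundary intersections that survive every other constraint:
  (22, 0)
  (253/10, 3/5)
  (283/18, 97/18)
  (0, 22/7)
  (0, 0)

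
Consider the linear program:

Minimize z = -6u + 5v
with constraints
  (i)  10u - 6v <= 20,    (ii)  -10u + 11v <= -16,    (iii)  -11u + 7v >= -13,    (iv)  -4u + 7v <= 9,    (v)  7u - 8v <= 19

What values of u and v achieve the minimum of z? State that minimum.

u = -29/39, v = -118/39, minimum z = -32/3

Feasible corners and z = -6u + 5v:
  (31/51, -46/51) → z = -416/51
  (-27, -26) → z = 32
  (-29/39, -118/39) → z = -32/3

At the optimal vertex, -11u + 7v = -13 and 7u - 8v = 19.
Solving simultaneously gives u = -29/39, v = -118/39.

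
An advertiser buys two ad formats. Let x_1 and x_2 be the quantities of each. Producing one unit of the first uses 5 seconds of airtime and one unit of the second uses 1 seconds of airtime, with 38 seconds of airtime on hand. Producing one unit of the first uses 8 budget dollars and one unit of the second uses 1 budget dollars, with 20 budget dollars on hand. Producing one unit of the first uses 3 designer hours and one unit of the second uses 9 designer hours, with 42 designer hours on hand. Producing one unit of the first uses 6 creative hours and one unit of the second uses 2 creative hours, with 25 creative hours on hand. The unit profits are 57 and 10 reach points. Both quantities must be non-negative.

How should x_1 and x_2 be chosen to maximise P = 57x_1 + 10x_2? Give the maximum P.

x_1 = 2, x_2 = 4, maximum P = 154

Feasible corners and P = 57x_1 + 10x_2:
  (0, 0) → P = 0
  (0, 14/3) → P = 140/3
  (5/2, 0) → P = 285/2
  (2, 4) → P = 154

At the optimal vertex, 8x_1 + x_2 = 20 and 3x_1 + 9x_2 = 42.
Solving simultaneously gives x_1 = 2, x_2 = 4.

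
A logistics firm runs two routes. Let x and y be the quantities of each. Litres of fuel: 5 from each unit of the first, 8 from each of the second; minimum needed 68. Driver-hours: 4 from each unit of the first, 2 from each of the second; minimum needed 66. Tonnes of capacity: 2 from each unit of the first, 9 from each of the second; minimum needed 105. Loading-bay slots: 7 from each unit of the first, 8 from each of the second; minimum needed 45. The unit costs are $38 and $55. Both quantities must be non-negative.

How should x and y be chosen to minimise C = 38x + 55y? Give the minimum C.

x = 12, y = 9, minimum C = 951

Corner points and C = 38x + 55y:
  (0, 33) → C = 1815
  (105/2, 0) → C = 1995
  (12, 9) → C = 951
The feasible region is unbounded (it extends along (0, 1), (1, 0)), but C strictly increases along every unbounded feasible direction, so there is no improving ray and the minimum is attained at a vertex.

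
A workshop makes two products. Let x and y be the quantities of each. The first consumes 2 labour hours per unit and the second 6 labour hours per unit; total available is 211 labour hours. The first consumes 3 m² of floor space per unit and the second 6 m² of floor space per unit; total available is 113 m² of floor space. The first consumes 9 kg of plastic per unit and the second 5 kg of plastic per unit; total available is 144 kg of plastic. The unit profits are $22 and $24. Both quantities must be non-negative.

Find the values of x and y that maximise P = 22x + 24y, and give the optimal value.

Vertices and P = 22x + 24y:
  (0, 0) → P = 0
  (0, 113/6) → P = 452
  (16, 0) → P = 352
  (23/3, 15) → P = 1586/3

At the optimal vertex, 3x + 6y = 113 and 9x + 5y = 144.
Solving simultaneously gives x = 23/3, y = 15.

x = 23/3, y = 15, maximum P = 1586/3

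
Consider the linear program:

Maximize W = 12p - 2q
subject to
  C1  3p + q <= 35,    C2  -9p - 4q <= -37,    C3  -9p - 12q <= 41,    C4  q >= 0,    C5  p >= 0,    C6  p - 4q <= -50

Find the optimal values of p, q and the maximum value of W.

p = 90/13, q = 185/13, maximum W = 710/13

Corner points and W = 12p - 2q:
  (0, 35) → W = -70
  (90/13, 185/13) → W = 710/13
  (0, 25/2) → W = -25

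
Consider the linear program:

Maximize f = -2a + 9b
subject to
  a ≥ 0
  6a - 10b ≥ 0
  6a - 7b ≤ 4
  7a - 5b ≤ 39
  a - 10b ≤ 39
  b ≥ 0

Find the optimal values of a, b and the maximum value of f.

Feasible corners and f = -2a + 9b:
  (0, 0) → f = 0
  (20/9, 4/3) → f = 68/9
  (2/3, 0) → f = -4/3

The binding constraints are 6a - 10b = 0 and 6a - 7b = 4.
Solving simultaneously gives a = 20/9, b = 4/3.

a = 20/9, b = 4/3, maximum f = 68/9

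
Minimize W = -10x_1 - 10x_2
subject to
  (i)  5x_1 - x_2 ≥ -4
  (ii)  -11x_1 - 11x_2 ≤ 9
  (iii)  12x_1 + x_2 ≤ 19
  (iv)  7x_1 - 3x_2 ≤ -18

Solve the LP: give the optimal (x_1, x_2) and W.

Corner points and W = -10x_1 - 10x_2:
  (15/17, 143/17) → W = -1580/17
  (3/4, 31/4) → W = -85
  (39/43, 349/43) → W = -3880/43

At the optimal vertex, 5x_1 - x_2 = -4 and 12x_1 + x_2 = 19.
Solving simultaneously gives x_1 = 15/17, x_2 = 143/17.

x_1 = 15/17, x_2 = 143/17, minimum W = -1580/17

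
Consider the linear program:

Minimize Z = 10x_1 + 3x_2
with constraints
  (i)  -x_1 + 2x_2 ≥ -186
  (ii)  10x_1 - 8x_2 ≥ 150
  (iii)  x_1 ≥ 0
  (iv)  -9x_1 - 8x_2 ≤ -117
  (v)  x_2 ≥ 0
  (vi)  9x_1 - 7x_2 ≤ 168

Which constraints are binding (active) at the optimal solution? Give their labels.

(ii) and (v)

Vertices and Z = 10x_1 + 3x_2:
  (15, 0) → Z = 150
  (147, 165) → Z = 1965
  (56/3, 0) → Z = 560/3

The minimum is at (15, 0). Substituting into each constraint, equality holds for (ii) and (v); the remaining constraints have slack.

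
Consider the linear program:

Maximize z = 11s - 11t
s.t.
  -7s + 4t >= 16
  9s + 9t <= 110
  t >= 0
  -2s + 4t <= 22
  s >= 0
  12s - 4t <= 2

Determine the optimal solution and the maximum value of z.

Feasible corners and z = 11s - 11t:
  (6/5, 61/10) → z = -539/10
  (0, 4) → z = -44
  (0, 11/2) → z = -121/2

s = 0, t = 4, maximum z = -44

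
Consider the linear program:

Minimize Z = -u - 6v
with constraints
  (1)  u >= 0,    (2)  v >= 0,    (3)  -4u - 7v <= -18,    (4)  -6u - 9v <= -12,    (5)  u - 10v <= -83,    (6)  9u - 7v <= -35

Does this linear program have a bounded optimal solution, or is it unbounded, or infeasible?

unbounded

From the feasible point (0, 83/10), moving in the direction (0, 1) keeps every constraint satisfied while Z decreases without bound.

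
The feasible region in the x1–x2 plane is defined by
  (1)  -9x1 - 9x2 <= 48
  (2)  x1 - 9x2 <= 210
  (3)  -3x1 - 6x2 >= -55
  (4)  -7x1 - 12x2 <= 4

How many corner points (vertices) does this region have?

4

Pairwise boundary intersections that survive every other constraint:
  (-29, 71/3)
  (-12, 20/3)
  (585/11, -575/33)
  (828/25, -1474/75)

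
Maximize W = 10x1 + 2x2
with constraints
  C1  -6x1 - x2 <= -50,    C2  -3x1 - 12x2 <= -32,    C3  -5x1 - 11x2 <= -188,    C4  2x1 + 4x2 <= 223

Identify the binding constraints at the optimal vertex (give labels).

Feasible corners and W = 10x1 + 2x2:
  (362/61, 878/61) → W = 5376/61
  (-23/22, 619/11) → W = 1123/11
  (1904/27, -404/27) → W = 18232/27
  (637/3, -605/12) → W = 4045/2

The maximum is at (637/3, -605/12). Substituting into each constraint, equality holds for C2 and C4; the remaining constraints have slack.

C2 and C4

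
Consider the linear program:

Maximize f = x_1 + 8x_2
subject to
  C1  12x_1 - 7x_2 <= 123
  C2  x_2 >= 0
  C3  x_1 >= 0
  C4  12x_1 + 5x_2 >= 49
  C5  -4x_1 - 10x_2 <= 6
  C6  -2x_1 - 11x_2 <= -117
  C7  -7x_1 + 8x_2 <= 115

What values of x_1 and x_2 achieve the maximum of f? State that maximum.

The optimum lies where 12x_1 - 7x_2 = 123 and -7x_1 + 8x_2 = 115.
Solving simultaneously gives x_1 = 1789/47, x_2 = 2241/47.

x_1 = 1789/47, x_2 = 2241/47, maximum f = 19717/47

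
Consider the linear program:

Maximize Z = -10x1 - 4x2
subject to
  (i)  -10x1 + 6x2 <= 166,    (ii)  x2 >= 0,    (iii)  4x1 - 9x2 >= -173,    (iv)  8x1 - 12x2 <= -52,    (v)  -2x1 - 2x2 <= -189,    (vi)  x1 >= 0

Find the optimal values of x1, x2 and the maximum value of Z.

Feasible corners and Z = -10x1 - 4x2:
  (67, 49) → Z = -866
  (1355/26, 551/13) → Z = -8979/13
  (541/10, 202/5) → Z = -3513/5

x1 = 1355/26, x2 = 551/13, maximum Z = -8979/13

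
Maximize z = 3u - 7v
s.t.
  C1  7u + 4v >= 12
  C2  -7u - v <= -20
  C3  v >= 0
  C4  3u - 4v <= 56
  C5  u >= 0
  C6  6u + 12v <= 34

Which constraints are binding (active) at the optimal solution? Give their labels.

Corner points and z = 3u - 7v:
  (20/7, 0) → z = 60/7
  (103/39, 59/39) → z = -8/3
  (17/3, 0) → z = 17

The maximum is at (17/3, 0). Substituting into each constraint, equality holds for C3 and C6; the remaining constraints have slack.

C3 and C6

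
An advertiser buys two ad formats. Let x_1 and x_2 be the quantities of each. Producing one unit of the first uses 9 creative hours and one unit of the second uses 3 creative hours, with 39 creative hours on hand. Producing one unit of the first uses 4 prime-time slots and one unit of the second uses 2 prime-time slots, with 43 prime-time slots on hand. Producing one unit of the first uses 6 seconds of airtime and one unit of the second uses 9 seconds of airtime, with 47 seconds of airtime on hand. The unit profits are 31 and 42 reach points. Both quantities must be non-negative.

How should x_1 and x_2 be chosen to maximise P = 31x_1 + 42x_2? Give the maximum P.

Vertices and P = 31x_1 + 42x_2:
  (0, 0) → P = 0
  (0, 47/9) → P = 658/3
  (13/3, 0) → P = 403/3
  (10/3, 3) → P = 688/3

x_1 = 10/3, x_2 = 3, maximum P = 688/3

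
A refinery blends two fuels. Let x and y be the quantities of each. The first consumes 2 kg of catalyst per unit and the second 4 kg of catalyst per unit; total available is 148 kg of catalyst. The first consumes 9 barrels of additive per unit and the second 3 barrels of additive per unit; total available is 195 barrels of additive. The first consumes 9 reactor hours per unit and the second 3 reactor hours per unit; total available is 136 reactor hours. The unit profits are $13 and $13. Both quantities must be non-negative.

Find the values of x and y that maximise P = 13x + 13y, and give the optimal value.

Extreme points and P = 13x + 13y:
  (0, 0) → P = 0
  (0, 37) → P = 481
  (136/9, 0) → P = 1768/9
  (10/3, 106/3) → P = 1508/3

The binding constraints are 2x + 4y = 148 and 9x + 3y = 136.
Solving simultaneously gives x = 10/3, y = 106/3.

x = 10/3, y = 106/3, maximum P = 1508/3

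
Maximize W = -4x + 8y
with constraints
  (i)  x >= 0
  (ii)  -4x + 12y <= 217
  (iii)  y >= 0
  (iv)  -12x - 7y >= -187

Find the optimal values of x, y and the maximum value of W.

Extreme points and W = -4x + 8y:
  (0, 217/12) → W = 434/3
  (0, 0) → W = 0
  (725/172, 838/43) → W = 5979/43
  (187/12, 0) → W = -187/3

x = 0, y = 217/12, maximum W = 434/3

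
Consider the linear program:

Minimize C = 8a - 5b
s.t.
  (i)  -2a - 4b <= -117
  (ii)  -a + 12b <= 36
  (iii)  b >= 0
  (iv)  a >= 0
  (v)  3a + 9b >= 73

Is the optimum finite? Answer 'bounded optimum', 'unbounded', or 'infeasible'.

Corner points and C = 8a - 5b:
  (45, 27/4) → C = 1305/4
  (117/2, 0) → C = 468
The feasible region has finitely many vertices and no improving ray; the minimum is 1305/4 at (45, 27/4).

bounded optimum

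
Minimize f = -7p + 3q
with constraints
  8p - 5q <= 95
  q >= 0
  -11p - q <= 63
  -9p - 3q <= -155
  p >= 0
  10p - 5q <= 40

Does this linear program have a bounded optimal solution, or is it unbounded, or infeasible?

From the feasible point (0, 155/3), moving in the direction (5, 10) keeps every constraint satisfied while f decreases without bound.

unbounded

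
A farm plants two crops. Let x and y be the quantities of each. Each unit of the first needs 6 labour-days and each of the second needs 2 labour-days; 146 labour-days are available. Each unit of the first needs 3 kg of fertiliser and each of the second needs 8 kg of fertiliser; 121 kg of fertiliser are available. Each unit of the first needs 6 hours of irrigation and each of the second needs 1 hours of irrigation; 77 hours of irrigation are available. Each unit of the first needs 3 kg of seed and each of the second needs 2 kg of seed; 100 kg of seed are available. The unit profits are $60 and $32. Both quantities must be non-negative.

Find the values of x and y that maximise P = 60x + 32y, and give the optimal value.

x = 11, y = 11, maximum P = 1012

Feasible corners and P = 60x + 32y:
  (0, 0) → P = 0
  (0, 121/8) → P = 484
  (77/6, 0) → P = 770
  (11, 11) → P = 1012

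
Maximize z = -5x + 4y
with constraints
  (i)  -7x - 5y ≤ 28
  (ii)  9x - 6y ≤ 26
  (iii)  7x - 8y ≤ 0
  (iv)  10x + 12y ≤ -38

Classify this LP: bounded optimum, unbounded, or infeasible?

Feasible corners and z = -5x + 4y:
  (-32/13, -28/13) → z = 48/13
  (-73/17, 7/17) → z = 393/17
  (-76/41, -133/82) → z = 114/41
The feasible region has finitely many vertices and no improving ray; the maximum is 393/17 at (-73/17, 7/17).

bounded optimum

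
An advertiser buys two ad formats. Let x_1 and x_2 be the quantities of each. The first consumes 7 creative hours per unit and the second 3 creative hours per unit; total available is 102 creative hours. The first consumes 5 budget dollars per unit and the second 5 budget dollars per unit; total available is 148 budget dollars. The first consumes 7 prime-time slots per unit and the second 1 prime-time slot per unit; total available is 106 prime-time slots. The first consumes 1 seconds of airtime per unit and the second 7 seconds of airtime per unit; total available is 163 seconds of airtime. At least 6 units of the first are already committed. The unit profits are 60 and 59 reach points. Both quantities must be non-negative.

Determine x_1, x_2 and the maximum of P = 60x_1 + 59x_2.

x_1 = 6, x_2 = 20, maximum P = 1540

The optimum lies where 7x_1 + 3x_2 = 102 and x_1 = 6.
Solving simultaneously gives x_1 = 6, x_2 = 20.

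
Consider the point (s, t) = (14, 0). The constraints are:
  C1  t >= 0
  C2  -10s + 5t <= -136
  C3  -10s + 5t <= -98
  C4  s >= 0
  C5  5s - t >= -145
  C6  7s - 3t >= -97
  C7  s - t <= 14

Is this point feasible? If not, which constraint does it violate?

feasible

C1: 0 ≥ 0 ✓
C2: -140 ≤ -136 ✓
C3: -140 ≤ -98 ✓
C4: 14 ≥ 0 ✓
C5: 70 ≥ -145 ✓
C6: 98 ≥ -97 ✓
C7: 14 ≤ 14 ✓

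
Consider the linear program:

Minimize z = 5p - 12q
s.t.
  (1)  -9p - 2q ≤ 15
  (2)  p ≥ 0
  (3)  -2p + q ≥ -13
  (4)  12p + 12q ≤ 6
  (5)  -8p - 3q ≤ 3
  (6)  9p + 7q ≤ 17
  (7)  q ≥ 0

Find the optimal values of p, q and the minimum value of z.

p = 0, q = 1/2, minimum z = -6

Vertices and z = 5p - 12q:
  (0, 1/2) → z = -6
  (0, 0) → z = 0
  (1/2, 0) → z = 5/2

The binding constraints are p = 0 and 12p + 12q = 6.
Solving simultaneously gives p = 0, q = 1/2.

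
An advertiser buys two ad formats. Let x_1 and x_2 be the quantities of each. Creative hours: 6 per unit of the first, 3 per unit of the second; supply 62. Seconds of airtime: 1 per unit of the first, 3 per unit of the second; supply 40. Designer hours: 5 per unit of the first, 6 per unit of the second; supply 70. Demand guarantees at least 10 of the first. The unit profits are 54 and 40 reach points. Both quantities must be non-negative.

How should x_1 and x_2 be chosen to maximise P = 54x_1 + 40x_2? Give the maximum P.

x_1 = 10, x_2 = 2/3, maximum P = 1700/3

Feasible corners and P = 54x_1 + 40x_2:
  (31/3, 0) → P = 558
  (10, 0) → P = 540
  (10, 2/3) → P = 1700/3

At the optimal vertex, 6x_1 + 3x_2 = 62 and x_1 = 10.
Solving simultaneously gives x_1 = 10, x_2 = 2/3.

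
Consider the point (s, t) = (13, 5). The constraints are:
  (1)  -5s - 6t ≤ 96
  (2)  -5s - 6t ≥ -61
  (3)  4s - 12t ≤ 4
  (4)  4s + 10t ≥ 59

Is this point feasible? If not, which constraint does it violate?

Constraint (2): -5s - 6t = -95, which is not ≥ -61. All other constraints are satisfied.

not feasible — violates (2)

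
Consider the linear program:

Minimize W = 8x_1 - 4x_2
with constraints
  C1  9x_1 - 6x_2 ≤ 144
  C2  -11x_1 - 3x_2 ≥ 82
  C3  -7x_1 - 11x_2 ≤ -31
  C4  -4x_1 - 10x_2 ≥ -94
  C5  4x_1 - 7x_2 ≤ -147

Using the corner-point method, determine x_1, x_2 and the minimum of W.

x_1 = -362/13, x_2 = 267/13, minimum W = -3964/13

Corner points and W = 8x_1 - 4x_2:
  (-362/13, 267/13) → W = -3964/13
  (-1400/93, 1153/93) → W = -15812/93
  (-203/17, 241/17) → W = -2588/17

The binding constraints are -7x_1 - 11x_2 = -31 and -4x_1 - 10x_2 = -94.
Solving simultaneously gives x_1 = -362/13, x_2 = 267/13.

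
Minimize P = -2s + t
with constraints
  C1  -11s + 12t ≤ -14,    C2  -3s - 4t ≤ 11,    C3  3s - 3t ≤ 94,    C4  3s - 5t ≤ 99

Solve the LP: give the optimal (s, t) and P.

Corner points and P = -2s + t:
  (-19/20, -163/80) → P = -11/80
  (362, 992/3) → P = -1180/3
  (341/27, -110/9) → P = -1012/27
  (173/6, -5/2) → P = -361/6

The binding constraints are -11s + 12t = -14 and 3s - 3t = 94.
Solving simultaneously gives s = 362, t = 992/3.

s = 362, t = 992/3, minimum P = -1180/3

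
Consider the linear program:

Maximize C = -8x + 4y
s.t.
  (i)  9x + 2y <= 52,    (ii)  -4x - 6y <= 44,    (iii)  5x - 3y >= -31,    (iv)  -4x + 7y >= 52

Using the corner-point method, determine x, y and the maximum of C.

Vertices and C = -8x + 4y:
  (94/37, 539/37) → C = 1404/37
  (260/71, 676/71) → C = 624/71
  (-61/23, 136/23) → C = 1032/23

The optimum lies where 5x - 3y = -31 and -4x + 7y = 52.
Solving simultaneously gives x = -61/23, y = 136/23.

x = -61/23, y = 136/23, maximum C = 1032/23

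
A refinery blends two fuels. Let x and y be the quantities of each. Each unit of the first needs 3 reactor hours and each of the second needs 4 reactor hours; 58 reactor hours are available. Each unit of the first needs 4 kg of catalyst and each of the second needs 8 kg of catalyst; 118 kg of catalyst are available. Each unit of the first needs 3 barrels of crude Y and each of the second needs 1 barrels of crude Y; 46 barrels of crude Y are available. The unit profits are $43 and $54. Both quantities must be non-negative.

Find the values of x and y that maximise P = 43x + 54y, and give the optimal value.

x = 14, y = 4, maximum P = 818

Feasible corners and P = 43x + 54y:
  (0, 0) → P = 0
  (0, 29/2) → P = 783
  (46/3, 0) → P = 1978/3
  (14, 4) → P = 818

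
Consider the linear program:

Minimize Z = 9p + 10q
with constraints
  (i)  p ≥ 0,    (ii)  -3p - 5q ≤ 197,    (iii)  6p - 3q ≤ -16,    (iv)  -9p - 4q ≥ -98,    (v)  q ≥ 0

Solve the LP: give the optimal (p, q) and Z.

p = 0, q = 16/3, minimum Z = 160/3

Feasible corners and Z = 9p + 10q:
  (0, 16/3) → Z = 160/3
  (0, 49/2) → Z = 245
  (230/51, 244/17) → Z = 3130/17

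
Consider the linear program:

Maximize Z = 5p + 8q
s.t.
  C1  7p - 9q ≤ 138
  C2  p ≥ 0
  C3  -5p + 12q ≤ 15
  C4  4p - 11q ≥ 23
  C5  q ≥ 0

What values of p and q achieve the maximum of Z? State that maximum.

Vertices and Z = 5p + 8q:
  (1311/41, 391/41) → Z = 9683/41
  (138/7, 0) → Z = 690/7
  (23/4, 0) → Z = 115/4

p = 1311/41, q = 391/41, maximum Z = 9683/41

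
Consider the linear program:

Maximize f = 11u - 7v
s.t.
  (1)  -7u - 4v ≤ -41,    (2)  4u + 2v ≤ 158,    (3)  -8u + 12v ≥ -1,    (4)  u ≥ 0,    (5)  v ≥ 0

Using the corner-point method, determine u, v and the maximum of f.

Extreme points and f = 11u - 7v:
  (124/29, 321/116) → f = 3209/116
  (0, 41/4) → f = -287/4
  (949/32, 315/16) → f = 6029/32
  (0, 79) → f = -553

The optimum lies where 4u + 2v = 158 and -8u + 12v = -1.
Solving simultaneously gives u = 949/32, v = 315/16.

u = 949/32, v = 315/16, maximum f = 6029/32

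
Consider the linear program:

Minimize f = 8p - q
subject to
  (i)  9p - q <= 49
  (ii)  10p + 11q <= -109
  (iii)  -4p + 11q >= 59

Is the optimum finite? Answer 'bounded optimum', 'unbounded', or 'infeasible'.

unbounded

From the feasible point (-12, 1), moving in the direction (-11, 10) keeps every constraint satisfied while f decreases without bound.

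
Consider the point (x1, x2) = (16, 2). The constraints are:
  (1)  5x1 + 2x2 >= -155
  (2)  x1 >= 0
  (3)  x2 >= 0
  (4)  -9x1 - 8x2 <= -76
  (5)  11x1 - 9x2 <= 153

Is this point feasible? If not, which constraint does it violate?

not feasible — violates (5)

Constraint (5): 11x1 - 9x2 = 158, which is not ≤ 153. All other constraints are satisfied.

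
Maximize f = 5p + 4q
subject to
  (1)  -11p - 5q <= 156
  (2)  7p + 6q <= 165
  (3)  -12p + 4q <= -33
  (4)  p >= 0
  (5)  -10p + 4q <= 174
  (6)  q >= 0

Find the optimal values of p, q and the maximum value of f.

The optimum lies where 7p + 6q = 165 and q = 0.
Solving simultaneously gives p = 165/7, q = 0.

p = 165/7, q = 0, maximum f = 825/7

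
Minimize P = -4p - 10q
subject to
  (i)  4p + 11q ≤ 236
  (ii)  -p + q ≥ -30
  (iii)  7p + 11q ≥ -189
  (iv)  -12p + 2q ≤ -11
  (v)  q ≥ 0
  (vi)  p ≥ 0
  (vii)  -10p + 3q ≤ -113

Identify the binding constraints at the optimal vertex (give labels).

(i) and (ii)

Vertices and P = -4p - 10q:
  (566/15, 116/15) → P = -3424/15
  (1951/122, 954/61) → P = -13442/61
  (30, 0) → P = -120
  (113/10, 0) → P = -226/5

The minimum is at (566/15, 116/15). Substituting into each constraint, equality holds for (i) and (ii); the remaining constraints have slack.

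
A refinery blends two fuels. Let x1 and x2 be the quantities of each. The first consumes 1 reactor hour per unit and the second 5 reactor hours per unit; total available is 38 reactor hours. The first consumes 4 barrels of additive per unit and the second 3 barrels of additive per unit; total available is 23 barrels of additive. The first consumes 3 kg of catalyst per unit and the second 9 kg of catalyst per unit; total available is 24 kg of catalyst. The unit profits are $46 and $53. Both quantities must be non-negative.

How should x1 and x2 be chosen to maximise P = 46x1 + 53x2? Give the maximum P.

x1 = 5, x2 = 1, maximum P = 283

Corner points and P = 46x1 + 53x2:
  (0, 0) → P = 0
  (0, 8/3) → P = 424/3
  (23/4, 0) → P = 529/2
  (5, 1) → P = 283

The optimum lies where 4x1 + 3x2 = 23 and 3x1 + 9x2 = 24.
Solving simultaneously gives x1 = 5, x2 = 1.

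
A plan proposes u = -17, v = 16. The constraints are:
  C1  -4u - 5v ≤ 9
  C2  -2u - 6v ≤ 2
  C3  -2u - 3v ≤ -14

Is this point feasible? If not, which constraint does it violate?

feasible

C1: -12 ≤ 9 ✓
C2: -62 ≤ 2 ✓
C3: -14 ≤ -14 ✓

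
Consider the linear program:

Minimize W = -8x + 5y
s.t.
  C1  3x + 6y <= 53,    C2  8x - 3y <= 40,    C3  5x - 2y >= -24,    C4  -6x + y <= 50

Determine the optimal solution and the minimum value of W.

x = -19, y = -64, minimum W = -168

The optimum lies where 8x - 3y = 40 and -6x + y = 50.
Solving simultaneously gives x = -19, y = -64.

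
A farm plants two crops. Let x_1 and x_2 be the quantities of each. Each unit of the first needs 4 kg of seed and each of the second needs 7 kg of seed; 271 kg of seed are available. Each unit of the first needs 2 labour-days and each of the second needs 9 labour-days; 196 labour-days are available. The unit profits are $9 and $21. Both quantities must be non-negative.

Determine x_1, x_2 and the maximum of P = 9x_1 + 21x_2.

Corner points and P = 9x_1 + 21x_2:
  (0, 0) → P = 0
  (0, 196/9) → P = 1372/3
  (271/4, 0) → P = 2439/4
  (97/2, 11) → P = 1335/2

x_1 = 97/2, x_2 = 11, maximum P = 1335/2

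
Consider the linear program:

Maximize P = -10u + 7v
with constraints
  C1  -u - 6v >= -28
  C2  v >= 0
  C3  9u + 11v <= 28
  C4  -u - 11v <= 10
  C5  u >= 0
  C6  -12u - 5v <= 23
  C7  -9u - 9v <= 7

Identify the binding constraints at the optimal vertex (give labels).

C3 and C5

Corner points and P = -10u + 7v:
  (28/9, 0) → P = -280/9
  (0, 0) → P = 0
  (0, 28/11) → P = 196/11

The maximum is at (0, 28/11). Substituting into each constraint, equality holds for C3 and C5; the remaining constraints have slack.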